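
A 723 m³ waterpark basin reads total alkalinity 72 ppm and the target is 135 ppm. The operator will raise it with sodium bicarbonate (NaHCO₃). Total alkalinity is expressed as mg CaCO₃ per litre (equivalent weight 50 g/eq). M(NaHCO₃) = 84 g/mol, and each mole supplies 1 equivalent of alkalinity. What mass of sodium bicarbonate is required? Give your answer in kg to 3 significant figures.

Volume: 723 m³ = 723,000 L.
Alkalinity to add: (135 − 72) = 63 mg/L as CaCO₃ × 723,000 L = 45,550 g as CaCO₃.
Equivalents: 45,550 g ÷ 50 g/eq = 911 eq.
NaHCO₃ supplies 1 eq per mole → 911 mol.
Mass: 911 mol × 84 g/mol = 76,520 g.

76.5 kg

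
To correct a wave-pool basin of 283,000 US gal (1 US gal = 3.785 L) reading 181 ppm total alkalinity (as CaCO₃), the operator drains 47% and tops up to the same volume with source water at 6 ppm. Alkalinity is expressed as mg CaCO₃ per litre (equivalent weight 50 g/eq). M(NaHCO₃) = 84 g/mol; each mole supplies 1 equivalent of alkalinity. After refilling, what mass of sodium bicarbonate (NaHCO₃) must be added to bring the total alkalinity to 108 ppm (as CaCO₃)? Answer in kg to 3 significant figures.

16.6 kg

Volume: 283,000 US gal × 3.785 L/gal = 1,071,155 L.
After draining 47% and refilling: 181 × 0.53 + 6 × 0.47 = 98.75 ppm.
Deficit to target: 108 − 98.75 = 9.25 mg/L.
As CaCO₃: 9.25 mg/L × 1,071,155 L = 9908 g; ÷ 50 g/eq ÷ 1 = 198.2 mol NaHCO₃.
Mass: 198.2 × 84 = 16,650 g.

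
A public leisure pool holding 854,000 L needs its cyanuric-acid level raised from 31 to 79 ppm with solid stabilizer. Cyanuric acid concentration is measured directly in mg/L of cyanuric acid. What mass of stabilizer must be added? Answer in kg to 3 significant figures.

41.0 kg

CYA to add: (79 − 31) = 48 mg/L × 854,000 L = 40,990 g cyanuric acid.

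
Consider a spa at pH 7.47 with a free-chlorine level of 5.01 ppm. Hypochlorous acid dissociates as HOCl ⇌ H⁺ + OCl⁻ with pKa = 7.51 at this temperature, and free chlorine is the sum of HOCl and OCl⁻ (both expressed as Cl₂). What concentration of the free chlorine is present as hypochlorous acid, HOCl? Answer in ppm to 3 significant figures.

[OCl⁻]/[HOCl] = 10^(pH − pKa) = 10^(7.47 − 7.51) = 10^-0.04 = 0.912.
Fraction as HOCl = 1 / (1 + 0.912) = 0.523.
HOCl = 0.523 × 5.01 ppm = 2.62 ppm.

2.62 ppm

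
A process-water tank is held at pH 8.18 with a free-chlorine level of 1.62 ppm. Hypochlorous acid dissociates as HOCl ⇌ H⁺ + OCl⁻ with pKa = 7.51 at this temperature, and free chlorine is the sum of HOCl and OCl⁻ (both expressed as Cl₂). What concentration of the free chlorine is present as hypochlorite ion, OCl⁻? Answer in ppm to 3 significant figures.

1.33 ppm

[OCl⁻]/[HOCl] = 10^(pH − pKa) = 10^(8.18 − 7.51) = 10^0.67 = 4.677.
Fraction as HOCl = 1 / (1 + 4.677) = 0.1761.
OCl⁻ = (1 − 0.1761) × 1.62 ppm = 1.335 ppm.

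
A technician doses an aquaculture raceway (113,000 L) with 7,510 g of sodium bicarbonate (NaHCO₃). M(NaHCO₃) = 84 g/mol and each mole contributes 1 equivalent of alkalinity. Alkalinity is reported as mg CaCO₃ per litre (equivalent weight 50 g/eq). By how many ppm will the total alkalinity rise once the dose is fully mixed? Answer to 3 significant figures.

39.6 ppm

Moles of NaHCO₃: 7,510 g ÷ 84 g/mol = 89.4 mol → 89.4 eq of alkalinity.
As CaCO₃: 89.4 eq × 50 g/eq = 4470 g.
Rise: 4470 g / 113,000 L × 1000 = 39.56 mg/L.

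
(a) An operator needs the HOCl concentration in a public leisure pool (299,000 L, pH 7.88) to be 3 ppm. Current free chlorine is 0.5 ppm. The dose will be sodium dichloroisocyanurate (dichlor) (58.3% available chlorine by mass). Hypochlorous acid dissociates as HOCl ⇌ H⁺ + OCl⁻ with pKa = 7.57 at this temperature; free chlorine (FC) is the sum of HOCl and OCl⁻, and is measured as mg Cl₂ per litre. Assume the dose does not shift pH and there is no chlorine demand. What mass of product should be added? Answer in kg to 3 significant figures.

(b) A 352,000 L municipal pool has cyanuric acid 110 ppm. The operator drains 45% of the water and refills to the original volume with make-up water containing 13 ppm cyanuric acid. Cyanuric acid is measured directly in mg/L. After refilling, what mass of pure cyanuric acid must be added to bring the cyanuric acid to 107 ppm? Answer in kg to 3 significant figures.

(a) 4.42 kg; (b) 14.3 kg

(a) [OCl⁻]/[HOCl] = 10^(pH − pKa) = 10^(7.88 − 7.57) = 2.042; fraction as HOCl = 1/(1 + 2.042) = 0.3288.
(a) Free chlorine required for 3 ppm HOCl: 3 / 0.3288 = 9.125 ppm.
(a) FC to add: 9.125 − 0.5 = 8.625 mg/L as Cl₂.
(a) Cl₂ equivalent: 8.625 mg/L × 299,000 L = 2579 g.
(a) Product at 58.3% available Cl: 2579 / 0.583 = 4424 g.

(b) After draining 45% and refilling: 110 × 0.55 + 13 × 0.45 = 66.35 ppm.
(b) Deficit to target: 107 − 66.35 = 40.65 mg/L.
(b) Mass: 40.65 mg/L × 352,000 L = 14,310 g cyanuric acid.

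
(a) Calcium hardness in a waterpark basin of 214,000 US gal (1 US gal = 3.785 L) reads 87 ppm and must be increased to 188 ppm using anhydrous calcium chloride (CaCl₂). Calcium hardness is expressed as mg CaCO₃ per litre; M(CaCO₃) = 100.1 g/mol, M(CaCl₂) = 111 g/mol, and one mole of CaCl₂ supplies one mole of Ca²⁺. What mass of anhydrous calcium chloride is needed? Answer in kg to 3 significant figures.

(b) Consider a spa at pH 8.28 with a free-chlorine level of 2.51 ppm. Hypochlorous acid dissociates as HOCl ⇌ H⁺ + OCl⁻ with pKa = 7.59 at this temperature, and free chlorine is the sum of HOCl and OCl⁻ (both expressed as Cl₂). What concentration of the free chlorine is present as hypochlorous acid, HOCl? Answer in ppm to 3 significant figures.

(a) 90.7 kg; (b) 0.426 ppm

(a) Volume: 214,000 US gal × 3.785 L/gal = 809,990 L.
(a) Hardness to add: (188 − 87) = 101 mg/L as CaCO₃ × 809,990 L = 81,810 g as CaCO₃.
(a) Moles of Ca²⁺ (1 mol Ca²⁺ ≡ 1 mol CaCO₃): 81,810 / 100.1 g/mol = 817.3 mol.
(a) Mass of CaCl₂: 817.3 × 111 = 90,720 g.

(b) [OCl⁻]/[HOCl] = 10^(pH − pKa) = 10^(8.28 − 7.59) = 10^0.69 = 4.898.
(b) Fraction as HOCl = 1 / (1 + 4.898) = 0.1696.
(b) HOCl = 0.1696 × 2.51 ppm = 0.4256 ppm.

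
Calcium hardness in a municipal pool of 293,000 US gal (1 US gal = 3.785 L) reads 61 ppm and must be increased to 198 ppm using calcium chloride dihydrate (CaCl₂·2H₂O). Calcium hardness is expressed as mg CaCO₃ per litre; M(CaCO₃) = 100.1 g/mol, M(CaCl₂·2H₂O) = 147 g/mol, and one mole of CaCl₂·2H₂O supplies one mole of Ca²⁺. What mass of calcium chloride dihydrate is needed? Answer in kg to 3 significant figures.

223 kg

Volume: 293,000 US gal × 3.785 L/gal = 1,109,005 L.
Hardness to add: (198 − 61) = 137 mg/L as CaCO₃ × 1,109,005 L = 151,900 g as CaCO₃.
Moles of Ca²⁺ (1 mol Ca²⁺ ≡ 1 mol CaCO₃): 151,900 / 100.1 g/mol = 1518 mol.
Mass of CaCl₂·2H₂O: 1518 × 147 = 223,100 g.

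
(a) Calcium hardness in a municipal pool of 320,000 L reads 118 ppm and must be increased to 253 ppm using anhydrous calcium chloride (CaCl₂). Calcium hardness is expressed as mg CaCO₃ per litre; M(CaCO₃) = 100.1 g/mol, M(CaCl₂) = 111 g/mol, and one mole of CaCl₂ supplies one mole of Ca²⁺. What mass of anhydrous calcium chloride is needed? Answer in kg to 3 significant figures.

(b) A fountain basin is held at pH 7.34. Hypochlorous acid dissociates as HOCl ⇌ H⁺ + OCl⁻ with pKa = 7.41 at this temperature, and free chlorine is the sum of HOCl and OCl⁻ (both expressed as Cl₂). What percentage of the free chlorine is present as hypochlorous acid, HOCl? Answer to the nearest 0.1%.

(a) 47.9 kg; (b) 54.0%

(a) Hardness to add: (253 − 118) = 135 mg/L as CaCO₃ × 320,000 L = 43,200 g as CaCO₃.
(a) Moles of Ca²⁺ (1 mol Ca²⁺ ≡ 1 mol CaCO₃): 43,200 / 100.1 g/mol = 431.6 mol.
(a) Mass of CaCl₂: 431.6 × 111 = 47,900 g.

(b) [OCl⁻]/[HOCl] = 10^(pH − pKa) = 10^(7.34 − 7.41) = 10^-0.07 = 0.8511.
(b) Fraction as HOCl = 1 / (1 + 0.8511) = 0.5402.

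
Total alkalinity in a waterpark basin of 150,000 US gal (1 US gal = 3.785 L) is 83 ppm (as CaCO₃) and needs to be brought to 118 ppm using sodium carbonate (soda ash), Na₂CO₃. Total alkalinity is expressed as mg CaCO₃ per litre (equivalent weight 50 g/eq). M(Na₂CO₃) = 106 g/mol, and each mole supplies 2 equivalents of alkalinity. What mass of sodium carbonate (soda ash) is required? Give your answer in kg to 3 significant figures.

Volume: 150,000 US gal × 3.785 L/gal = 567,750 L.
Alkalinity to add: (118 − 83) = 35 mg/L as CaCO₃ × 567,750 L = 19,870 g as CaCO₃.
Equivalents: 19,870 g ÷ 50 g/eq = 397.4 eq.
Each mole of Na₂CO₃ supplies 2 eq, so 397.4 / 2 = 198.7 mol.
Mass: 198.7 mol × 106 g/mol = 21,060 g.

21.1 kg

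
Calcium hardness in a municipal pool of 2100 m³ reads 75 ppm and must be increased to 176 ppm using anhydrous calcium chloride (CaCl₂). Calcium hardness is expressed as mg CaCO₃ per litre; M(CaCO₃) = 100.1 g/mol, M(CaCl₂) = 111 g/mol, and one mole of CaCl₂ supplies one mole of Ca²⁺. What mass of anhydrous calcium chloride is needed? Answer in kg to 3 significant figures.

235 kg

Volume: 2100 m³ = 2,100,000 L.
Hardness to add: (176 − 75) = 101 mg/L as CaCO₃ × 2,100,000 L = 212,100 g as CaCO₃.
Moles of Ca²⁺ (1 mol Ca²⁺ ≡ 1 mol CaCO₃): 212,100 / 100.1 g/mol = 2119 mol.
Mass of CaCl₂: 2119 × 111 = 235,200 g.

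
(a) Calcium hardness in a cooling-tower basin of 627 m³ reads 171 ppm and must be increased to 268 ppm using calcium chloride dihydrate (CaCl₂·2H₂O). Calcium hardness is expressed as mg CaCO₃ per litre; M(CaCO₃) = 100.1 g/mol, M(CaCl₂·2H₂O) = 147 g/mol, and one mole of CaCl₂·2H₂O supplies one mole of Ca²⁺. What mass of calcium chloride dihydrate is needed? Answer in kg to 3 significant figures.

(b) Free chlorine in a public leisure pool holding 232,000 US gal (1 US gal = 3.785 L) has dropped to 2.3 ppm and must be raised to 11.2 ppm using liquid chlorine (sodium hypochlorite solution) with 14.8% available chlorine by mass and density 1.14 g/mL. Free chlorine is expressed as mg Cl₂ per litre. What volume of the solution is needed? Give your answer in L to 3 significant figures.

(a) Volume: 627 m³ = 627,000 L.
(a) Hardness to add: (268 − 171) = 97 mg/L as CaCO₃ × 627,000 L = 60,820 g as CaCO₃.
(a) Moles of Ca²⁺ (1 mol Ca²⁺ ≡ 1 mol CaCO₃): 60,820 / 100.1 g/mol = 607.6 mol.
(a) Mass of CaCl₂·2H₂O: 607.6 × 147 = 89,310 g.

(b) Volume: 232,000 US gal × 3.785 L/gal = 878,120 L.
(b) Chlorine deficit: 11.2 − 2.3 = 8.9 ppm = 8.9 mg/L as Cl₂.
(b) Cl₂ equivalent needed: 8.9 mg/L × 878,120 L = 7,815,000 mg = 7815 g.
(b) Product at 14.8% available chlorine: 7815 / 0.148 = 52,810 g.
(b) Volume at density 1.14 g/mL: 52,810 g ÷ 1.14 g/mL = 46,320 mL.

(a) 89.3 kg; (b) 46.3 L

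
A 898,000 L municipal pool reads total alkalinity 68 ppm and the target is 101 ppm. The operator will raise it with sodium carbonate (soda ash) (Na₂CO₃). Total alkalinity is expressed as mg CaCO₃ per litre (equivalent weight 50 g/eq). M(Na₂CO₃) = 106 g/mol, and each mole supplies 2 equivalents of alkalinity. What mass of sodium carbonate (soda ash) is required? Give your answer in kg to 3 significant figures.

31.4 kg

Alkalinity to add: (101 − 68) = 33 mg/L as CaCO₃ × 898,000 L = 29,630 g as CaCO₃.
Equivalents: 29,630 g ÷ 50 g/eq = 592.7 eq.
Each mole of Na₂CO₃ supplies 2 eq, so 592.7 / 2 = 296.3 mol.
Mass: 296.3 mol × 106 g/mol = 31,410 g.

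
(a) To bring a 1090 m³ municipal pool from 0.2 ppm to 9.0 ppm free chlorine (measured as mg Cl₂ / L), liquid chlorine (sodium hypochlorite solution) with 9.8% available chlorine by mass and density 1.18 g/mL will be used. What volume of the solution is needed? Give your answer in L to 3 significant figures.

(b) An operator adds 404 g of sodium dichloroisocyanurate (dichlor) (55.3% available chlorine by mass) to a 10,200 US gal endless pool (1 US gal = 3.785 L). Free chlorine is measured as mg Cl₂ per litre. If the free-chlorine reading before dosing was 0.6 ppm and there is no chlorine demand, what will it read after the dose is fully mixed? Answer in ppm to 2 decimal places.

(a) Volume: 1090 m³ = 1,090,000 L.
(a) Chlorine deficit: 9.0 − 0.2 = 8.8 ppm = 8.8 mg/L as Cl₂.
(a) Cl₂ equivalent needed: 8.8 mg/L × 1,090,000 L = 9,592,000 mg = 9592 g.
(a) Product at 9.8% available chlorine: 9592 / 0.098 = 97,880 g.
(a) Volume at density 1.18 g/mL: 97,880 g ÷ 1.18 g/mL = 82,950 mL.

(b) Volume: 10,200 US gal × 3.785 L/gal = 38,607 L.
(b) Available chlorine delivered: 404 g × 0.553 = 223.4 g as Cl₂.
(b) Concentration rise: 223.4 g / 38,607 L = 5.787 mg/L = 5.79 ppm.
(b) Final FC: 0.6 + 5.79 = 6.39 ppm.

(a) 82.9 L; (b) 6.39 ppm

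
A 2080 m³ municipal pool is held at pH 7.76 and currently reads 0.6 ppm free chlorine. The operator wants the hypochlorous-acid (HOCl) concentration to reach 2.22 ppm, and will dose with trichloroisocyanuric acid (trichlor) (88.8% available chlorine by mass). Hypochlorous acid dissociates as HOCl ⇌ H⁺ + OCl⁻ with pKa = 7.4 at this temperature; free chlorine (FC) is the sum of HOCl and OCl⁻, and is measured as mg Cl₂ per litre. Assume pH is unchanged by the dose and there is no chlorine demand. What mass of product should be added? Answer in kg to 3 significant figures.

15.7 kg

Volume: 2080 m³ = 2,080,000 L.
[OCl⁻]/[HOCl] = 10^(pH − pKa) = 10^(7.76 − 7.4) = 2.291; fraction as HOCl = 1/(1 + 2.291) = 0.3039.
Free chlorine required for 2.22 ppm HOCl: 2.22 / 0.3039 = 7.306 ppm.
FC to add: 7.306 − 0.6 = 6.706 mg/L as Cl₂.
Cl₂ equivalent: 6.706 mg/L × 2,080,000 L = 13,950 g.
Product at 88.8% available Cl: 13,950 / 0.888 = 15,710 g.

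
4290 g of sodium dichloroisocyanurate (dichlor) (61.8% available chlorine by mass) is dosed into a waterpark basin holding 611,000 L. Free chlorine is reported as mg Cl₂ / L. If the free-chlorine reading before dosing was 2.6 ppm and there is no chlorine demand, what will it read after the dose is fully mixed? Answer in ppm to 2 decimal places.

6.94 ppm

Available chlorine delivered: 4290 g × 0.618 = 2651 g as Cl₂.
Concentration rise: 2651 g / 611,000 L = 4.339 mg/L = 4.34 ppm.
Final FC: 2.6 + 4.34 = 6.94 ppm.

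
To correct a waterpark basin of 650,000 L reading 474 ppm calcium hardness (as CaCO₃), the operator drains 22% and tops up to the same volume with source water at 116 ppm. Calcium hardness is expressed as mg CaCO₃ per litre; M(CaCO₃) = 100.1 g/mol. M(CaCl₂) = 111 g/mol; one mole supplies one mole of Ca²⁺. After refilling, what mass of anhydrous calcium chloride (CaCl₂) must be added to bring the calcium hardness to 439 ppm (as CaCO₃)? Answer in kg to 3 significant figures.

31.5 kg

After draining 22% and refilling: 474 × 0.78 + 116 × 0.22 = 395.24 ppm.
Deficit to target: 439 − 395.24 = 43.76 mg/L.
As CaCO₃: 43.76 mg/L × 650,000 L = 28,440 g; ÷ 100.1 = 284.2 mol Ca²⁺.
Mass: 284.2 × 111 = 31,540 g.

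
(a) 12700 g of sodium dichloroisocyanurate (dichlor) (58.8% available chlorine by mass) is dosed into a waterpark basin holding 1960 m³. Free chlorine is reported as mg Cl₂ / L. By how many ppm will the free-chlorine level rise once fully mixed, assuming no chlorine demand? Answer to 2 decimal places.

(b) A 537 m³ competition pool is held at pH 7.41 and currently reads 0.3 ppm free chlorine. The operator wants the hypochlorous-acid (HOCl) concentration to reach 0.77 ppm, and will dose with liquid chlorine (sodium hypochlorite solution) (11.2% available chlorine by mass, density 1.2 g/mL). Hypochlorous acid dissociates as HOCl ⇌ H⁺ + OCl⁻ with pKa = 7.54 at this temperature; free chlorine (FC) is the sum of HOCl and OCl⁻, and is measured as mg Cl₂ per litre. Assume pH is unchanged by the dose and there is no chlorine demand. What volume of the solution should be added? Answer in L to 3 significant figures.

(a) 3.81 ppm; (b) 4.16 L

(a) Volume: 1960 m³ = 1,960,000 L.
(a) Available chlorine delivered: 12,700 g × 0.588 = 7468 g as Cl₂.
(a) Concentration rise: 7468 g / 1,960,000 L = 3.81 mg/L = 3.81 ppm.

(b) Volume: 537 m³ = 537,000 L.
(b) [OCl⁻]/[HOCl] = 10^(pH − pKa) = 10^(7.41 − 7.54) = 0.7413; fraction as HOCl = 1/(1 + 0.7413) = 0.5743.
(b) Free chlorine required for 0.77 ppm HOCl: 0.77 / 0.5743 = 1.341 ppm.
(b) FC to add: 1.341 − 0.3 = 1.041 mg/L as Cl₂.
(b) Cl₂ equivalent: 1.041 mg/L × 537,000 L = 558.9 g.
(b) Product at 11.2% available Cl: 558.9 / 0.112 = 4990 g.
(b) Volume: 4990 g ÷ 1.2 g/mL = 4159 mL.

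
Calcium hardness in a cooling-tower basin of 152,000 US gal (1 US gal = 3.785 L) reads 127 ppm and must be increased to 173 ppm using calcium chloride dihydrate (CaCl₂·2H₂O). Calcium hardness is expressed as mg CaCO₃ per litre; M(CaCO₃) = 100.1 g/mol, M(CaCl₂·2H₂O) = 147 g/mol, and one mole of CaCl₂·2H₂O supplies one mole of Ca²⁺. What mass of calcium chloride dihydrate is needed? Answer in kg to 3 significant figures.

38.9 kg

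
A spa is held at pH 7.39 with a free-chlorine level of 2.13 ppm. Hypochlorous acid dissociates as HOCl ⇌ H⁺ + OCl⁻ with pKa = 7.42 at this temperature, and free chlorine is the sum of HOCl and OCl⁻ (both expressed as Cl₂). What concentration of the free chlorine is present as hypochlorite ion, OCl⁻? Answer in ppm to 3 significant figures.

1.03 ppm

[OCl⁻]/[HOCl] = 10^(pH − pKa) = 10^(7.39 − 7.42) = 10^-0.03 = 0.9333.
Fraction as HOCl = 1 / (1 + 0.9333) = 0.5173.
OCl⁻ = (1 − 0.5173) × 2.13 ppm = 1.028 ppm.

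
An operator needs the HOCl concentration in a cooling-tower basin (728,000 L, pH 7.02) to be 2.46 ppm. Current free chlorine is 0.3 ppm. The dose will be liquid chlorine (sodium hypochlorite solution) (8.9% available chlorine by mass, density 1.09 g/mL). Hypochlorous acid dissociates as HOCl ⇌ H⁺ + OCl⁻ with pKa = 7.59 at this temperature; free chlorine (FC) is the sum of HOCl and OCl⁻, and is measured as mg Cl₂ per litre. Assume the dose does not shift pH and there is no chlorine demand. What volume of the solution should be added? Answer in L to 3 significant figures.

[OCl⁻]/[HOCl] = 10^(pH − pKa) = 10^(7.02 − 7.59) = 0.2692; fraction as HOCl = 1/(1 + 0.2692) = 0.7879.
Free chlorine required for 2.46 ppm HOCl: 2.46 / 0.7879 = 3.122 ppm.
FC to add: 3.122 − 0.3 = 2.822 mg/L as Cl₂.
Cl₂ equivalent: 2.822 mg/L × 728,000 L = 2055 g.
Product at 8.9% available Cl: 2055 / 0.089 = 23,080 g.
Volume: 23,080 g ÷ 1.09 g/mL = 21,180 mL.

21.2 L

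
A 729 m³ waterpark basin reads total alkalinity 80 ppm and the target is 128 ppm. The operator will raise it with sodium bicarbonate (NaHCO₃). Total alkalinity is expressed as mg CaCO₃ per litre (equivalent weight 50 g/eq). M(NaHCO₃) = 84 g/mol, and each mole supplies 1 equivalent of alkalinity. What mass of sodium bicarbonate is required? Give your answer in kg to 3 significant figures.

Volume: 729 m³ = 729,000 L.
Alkalinity to add: (128 − 80) = 48 mg/L as CaCO₃ × 729,000 L = 34,990 g as CaCO₃.
Equivalents: 34,990 g ÷ 50 g/eq = 699.8 eq.
NaHCO₃ supplies 1 eq per mole → 699.8 mol.
Mass: 699.8 mol × 84 g/mol = 58,790 g.

58.8 kg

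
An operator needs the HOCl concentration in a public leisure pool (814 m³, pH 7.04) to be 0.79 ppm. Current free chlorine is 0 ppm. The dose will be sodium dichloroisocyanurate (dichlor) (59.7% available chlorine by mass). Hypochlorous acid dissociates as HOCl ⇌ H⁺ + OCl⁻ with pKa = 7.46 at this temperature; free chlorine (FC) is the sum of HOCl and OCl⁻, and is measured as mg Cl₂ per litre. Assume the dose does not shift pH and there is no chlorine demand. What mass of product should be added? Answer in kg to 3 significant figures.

Volume: 814 m³ = 814,000 L.
[OCl⁻]/[HOCl] = 10^(pH − pKa) = 10^(7.04 − 7.46) = 0.3802; fraction as HOCl = 1/(1 + 0.3802) = 0.7245.
Free chlorine required for 0.79 ppm HOCl: 0.79 / 0.7245 = 1.09 ppm.
FC to add: 1.09 − 0 = 1.09 mg/L as Cl₂.
Cl₂ equivalent: 1.09 mg/L × 814,000 L = 887.5 g.
Product at 59.7% available Cl: 887.5 / 0.597 = 1487 g.

1.49 kg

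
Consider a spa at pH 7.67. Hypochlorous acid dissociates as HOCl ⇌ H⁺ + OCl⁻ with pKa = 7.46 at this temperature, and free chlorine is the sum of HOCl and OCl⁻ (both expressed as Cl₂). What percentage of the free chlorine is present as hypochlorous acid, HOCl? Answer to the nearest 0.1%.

38.1%

[OCl⁻]/[HOCl] = 10^(pH − pKa) = 10^(7.67 − 7.46) = 10^0.21 = 1.622.
Fraction as HOCl = 1 / (1 + 1.622) = 0.3814.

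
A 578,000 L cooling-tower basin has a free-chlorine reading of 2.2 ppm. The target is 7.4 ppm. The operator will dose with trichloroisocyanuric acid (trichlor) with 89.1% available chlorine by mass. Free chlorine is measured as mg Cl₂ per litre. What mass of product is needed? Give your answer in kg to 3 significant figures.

3.37 kg

Chlorine deficit: 7.4 − 2.2 = 5.2 ppm = 5.2 mg/L as Cl₂.
Cl₂ equivalent needed: 5.2 mg/L × 578,000 L = 3,006,000 mg = 3006 g.
Product at 89.1% available chlorine: 3006 / 0.891 = 3373 g.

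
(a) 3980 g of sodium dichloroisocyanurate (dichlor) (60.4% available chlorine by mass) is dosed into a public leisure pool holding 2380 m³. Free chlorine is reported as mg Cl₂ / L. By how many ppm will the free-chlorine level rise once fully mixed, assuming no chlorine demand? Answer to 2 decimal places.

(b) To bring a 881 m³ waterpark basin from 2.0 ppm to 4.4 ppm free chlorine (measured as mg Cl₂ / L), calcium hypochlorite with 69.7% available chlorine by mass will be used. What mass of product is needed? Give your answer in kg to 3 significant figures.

(a) 1.01 ppm; (b) 3.03 kg

(a) Volume: 2380 m³ = 2,380,000 L.
(a) Available chlorine delivered: 3980 g × 0.604 = 2404 g as Cl₂.
(a) Concentration rise: 2404 g / 2,380,000 L = 1.01 mg/L = 1.01 ppm.

(b) Volume: 881 m³ = 881,000 L.
(b) Chlorine deficit: 4.4 − 2.0 = 2.4 ppm = 2.4 mg/L as Cl₂.
(b) Cl₂ equivalent needed: 2.4 mg/L × 881,000 L = 2,114,000 mg = 2114 g.
(b) Product at 69.7% available chlorine: 2114 / 0.697 = 3034 g.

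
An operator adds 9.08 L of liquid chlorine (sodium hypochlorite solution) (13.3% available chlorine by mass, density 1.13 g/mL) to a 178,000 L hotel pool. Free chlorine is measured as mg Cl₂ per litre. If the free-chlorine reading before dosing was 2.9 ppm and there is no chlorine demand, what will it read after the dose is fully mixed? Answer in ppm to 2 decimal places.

Mass of solution: 9.08 L × 1000 mL/L × 1.13 g/mL = 10,260 g.
Available chlorine delivered: 10,260 g × 0.133 = 1365 g as Cl₂.
Concentration rise: 1365 g / 178,000 L = 7.666 mg/L = 7.67 ppm.
Final FC: 2.9 + 7.67 = 10.57 ppm.

10.57 ppm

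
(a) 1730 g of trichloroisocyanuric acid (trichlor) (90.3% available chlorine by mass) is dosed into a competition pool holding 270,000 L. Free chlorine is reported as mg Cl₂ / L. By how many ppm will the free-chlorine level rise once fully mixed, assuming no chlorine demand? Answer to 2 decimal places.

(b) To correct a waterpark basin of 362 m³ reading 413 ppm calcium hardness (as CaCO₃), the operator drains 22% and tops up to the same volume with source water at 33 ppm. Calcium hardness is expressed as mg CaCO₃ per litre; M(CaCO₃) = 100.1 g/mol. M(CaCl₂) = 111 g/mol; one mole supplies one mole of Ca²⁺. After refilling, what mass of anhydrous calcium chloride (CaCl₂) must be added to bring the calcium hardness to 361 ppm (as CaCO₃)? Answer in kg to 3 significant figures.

(a) 5.79 ppm; (b) 12.7 kg

(a) Available chlorine delivered: 1730 g × 0.903 = 1562 g as Cl₂.
(a) Concentration rise: 1562 g / 270,000 L = 5.786 mg/L = 5.79 ppm.

(b) Volume: 362 m³ = 362,000 L.
(b) After draining 22% and refilling: 413 × 0.78 + 33 × 0.22 = 329.4 ppm.
(b) Deficit to target: 361 − 329.4 = 31.6 mg/L.
(b) As CaCO₃: 31.6 mg/L × 362,000 L = 11,440 g; ÷ 100.1 = 114.3 mol Ca²⁺.
(b) Mass: 114.3 × 111 = 12,680 g.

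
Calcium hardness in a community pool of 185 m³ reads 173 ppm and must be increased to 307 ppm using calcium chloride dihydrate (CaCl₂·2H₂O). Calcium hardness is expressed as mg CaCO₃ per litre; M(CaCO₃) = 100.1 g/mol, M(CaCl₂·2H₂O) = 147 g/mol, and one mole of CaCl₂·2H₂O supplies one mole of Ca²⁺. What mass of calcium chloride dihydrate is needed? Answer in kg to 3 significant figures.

36.4 kg

Volume: 185 m³ = 185,000 L.
Hardness to add: (307 − 173) = 134 mg/L as CaCO₃ × 185,000 L = 24,790 g as CaCO₃.
Moles of Ca²⁺ (1 mol Ca²⁺ ≡ 1 mol CaCO₃): 24,790 / 100.1 g/mol = 247.7 mol.
Mass of CaCl₂·2H₂O: 247.7 × 147 = 36,400 g.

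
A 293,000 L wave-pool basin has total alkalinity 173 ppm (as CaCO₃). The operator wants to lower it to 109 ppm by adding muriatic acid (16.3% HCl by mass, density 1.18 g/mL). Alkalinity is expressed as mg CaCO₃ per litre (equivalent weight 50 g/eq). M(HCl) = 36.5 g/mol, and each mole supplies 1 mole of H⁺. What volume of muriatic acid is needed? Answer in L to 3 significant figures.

71.2 L

Alkalinity to neutralize: (173 − 109) = 64 mg/L as CaCO₃ × 293,000 L = 18,750 g as CaCO₃.
Equivalents of H⁺ required: 18,750 ÷ 50 g/eq = 375 eq = 375 mol HCl.
Mass of HCl: 375 × 36.5 = 13,690 g.
Mass of 16.3% solution: 13,690 / 0.163 = 83,980 g.
Volume: 83,980 g ÷ 1.18 g/mL = 71,170 mL.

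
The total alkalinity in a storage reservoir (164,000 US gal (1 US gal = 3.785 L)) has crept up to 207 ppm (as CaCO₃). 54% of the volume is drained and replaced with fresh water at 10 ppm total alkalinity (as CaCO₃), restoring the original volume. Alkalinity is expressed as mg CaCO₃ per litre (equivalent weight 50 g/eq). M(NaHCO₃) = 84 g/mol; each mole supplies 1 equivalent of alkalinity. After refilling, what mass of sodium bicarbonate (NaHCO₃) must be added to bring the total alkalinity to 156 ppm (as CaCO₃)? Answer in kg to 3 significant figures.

Volume: 164,000 US gal × 3.785 L/gal = 620,740 L.
After draining 54% and refilling: 207 × 0.46 + 10 × 0.54 = 100.62 ppm.
Deficit to target: 156 − 100.62 = 55.38 mg/L.
As CaCO₃: 55.38 mg/L × 620,740 L = 34,380 g; ÷ 50 g/eq ÷ 1 = 687.5 mol NaHCO₃.
Mass: 687.5 × 84 = 57,750 g.

57.8 kg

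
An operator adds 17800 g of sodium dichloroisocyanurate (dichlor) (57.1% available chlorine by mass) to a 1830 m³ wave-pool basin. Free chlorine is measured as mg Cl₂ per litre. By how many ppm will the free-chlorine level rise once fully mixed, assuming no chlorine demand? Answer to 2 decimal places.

Volume: 1830 m³ = 1,830,000 L.
Available chlorine delivered: 17,800 g × 0.571 = 10,160 g as Cl₂.
Concentration rise: 10,160 g / 1,830,000 L = 5.554 mg/L = 5.55 ppm.

5.55 ppm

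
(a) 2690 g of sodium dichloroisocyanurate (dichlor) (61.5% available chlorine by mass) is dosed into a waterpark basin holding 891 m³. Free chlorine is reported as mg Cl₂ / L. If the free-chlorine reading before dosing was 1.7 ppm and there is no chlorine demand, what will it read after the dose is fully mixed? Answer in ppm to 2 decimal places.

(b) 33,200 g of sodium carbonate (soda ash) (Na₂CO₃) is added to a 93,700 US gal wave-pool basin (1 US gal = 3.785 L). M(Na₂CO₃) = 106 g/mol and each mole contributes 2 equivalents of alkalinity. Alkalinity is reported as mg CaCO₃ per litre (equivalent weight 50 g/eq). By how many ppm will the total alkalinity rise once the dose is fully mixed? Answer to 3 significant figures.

(a) Volume: 891 m³ = 891,000 L.
(a) Available chlorine delivered: 2690 g × 0.615 = 1654 g as Cl₂.
(a) Concentration rise: 1654 g / 891,000 L = 1.857 mg/L = 1.86 ppm.
(a) Final FC: 1.7 + 1.86 = 3.56 ppm.

(b) Volume: 93,700 US gal × 3.785 L/gal = 354,654 L.
(b) Moles of Na₂CO₃: 33,200 g ÷ 106 g/mol = 313.2 mol → 626.4 eq of alkalinity.
(b) As CaCO₃: 626.4 eq × 50 g/eq = 31,320 g.
(b) Rise: 31,320 g / 354,654 L × 1000 = 88.31 mg/L.

(a) 3.56 ppm; (b) 88.3 ppm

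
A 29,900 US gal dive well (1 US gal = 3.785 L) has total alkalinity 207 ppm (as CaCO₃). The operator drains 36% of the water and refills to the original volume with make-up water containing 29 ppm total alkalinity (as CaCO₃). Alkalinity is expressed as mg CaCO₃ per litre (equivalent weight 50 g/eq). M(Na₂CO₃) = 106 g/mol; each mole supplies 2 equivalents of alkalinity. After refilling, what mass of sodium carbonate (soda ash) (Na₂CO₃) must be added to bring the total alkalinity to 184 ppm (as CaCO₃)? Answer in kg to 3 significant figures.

4.93 kg

Volume: 29,900 US gal × 3.785 L/gal = 113,172 L.
After draining 36% and refilling: 207 × 0.64 + 29 × 0.36 = 142.92 ppm.
Deficit to target: 184 − 142.92 = 41.08 mg/L.
As CaCO₃: 41.08 mg/L × 113,172 L = 4649 g; ÷ 50 g/eq ÷ 2 = 46.49 mol Na₂CO₃.
Mass: 46.49 × 106 = 4928 g.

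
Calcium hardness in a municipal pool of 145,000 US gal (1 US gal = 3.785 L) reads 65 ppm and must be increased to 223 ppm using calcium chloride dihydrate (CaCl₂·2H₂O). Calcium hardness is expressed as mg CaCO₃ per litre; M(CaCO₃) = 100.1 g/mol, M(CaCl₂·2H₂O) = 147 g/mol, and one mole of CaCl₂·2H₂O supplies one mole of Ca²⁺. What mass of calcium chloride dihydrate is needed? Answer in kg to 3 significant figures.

Volume: 145,000 US gal × 3.785 L/gal = 548,825 L.
Hardness to add: (223 − 65) = 158 mg/L as CaCO₃ × 548,825 L = 86,710 g as CaCO₃.
Moles of Ca²⁺ (1 mol Ca²⁺ ≡ 1 mol CaCO₃): 86,710 / 100.1 g/mol = 866.3 mol.
Mass of CaCl₂·2H₂O: 866.3 × 147 = 127,300 g.

127 kg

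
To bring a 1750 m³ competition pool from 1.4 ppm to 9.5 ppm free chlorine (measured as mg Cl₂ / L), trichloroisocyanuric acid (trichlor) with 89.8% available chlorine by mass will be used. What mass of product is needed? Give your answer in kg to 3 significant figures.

15.8 kg

Volume: 1750 m³ = 1,750,000 L.
Chlorine deficit: 9.5 − 1.4 = 8.1 ppm = 8.1 mg/L as Cl₂.
Cl₂ equivalent needed: 8.1 mg/L × 1,750,000 L = 14,180,000 mg = 14,180 g.
Product at 89.8% available chlorine: 14,180 / 0.898 = 15,790 g.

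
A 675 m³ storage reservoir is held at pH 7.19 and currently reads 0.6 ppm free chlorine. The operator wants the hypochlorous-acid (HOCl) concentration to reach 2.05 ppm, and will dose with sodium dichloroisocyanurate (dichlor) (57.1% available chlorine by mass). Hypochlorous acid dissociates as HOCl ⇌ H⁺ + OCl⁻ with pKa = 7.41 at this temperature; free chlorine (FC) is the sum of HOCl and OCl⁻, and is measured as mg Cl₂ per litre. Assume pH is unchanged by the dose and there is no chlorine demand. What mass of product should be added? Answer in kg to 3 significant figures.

Volume: 675 m³ = 675,000 L.
[OCl⁻]/[HOCl] = 10^(pH − pKa) = 10^(7.19 − 7.41) = 0.6026; fraction as HOCl = 1/(1 + 0.6026) = 0.624.
Free chlorine required for 2.05 ppm HOCl: 2.05 / 0.624 = 3.285 ppm.
FC to add: 3.285 − 0.6 = 2.685 mg/L as Cl₂.
Cl₂ equivalent: 2.685 mg/L × 675,000 L = 1813 g.
Product at 57.1% available Cl: 1813 / 0.571 = 3174 g.

3.17 kg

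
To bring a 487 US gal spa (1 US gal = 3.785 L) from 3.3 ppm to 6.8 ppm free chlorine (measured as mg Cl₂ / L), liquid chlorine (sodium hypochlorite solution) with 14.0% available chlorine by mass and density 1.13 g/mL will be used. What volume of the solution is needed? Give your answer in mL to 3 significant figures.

40.8 mL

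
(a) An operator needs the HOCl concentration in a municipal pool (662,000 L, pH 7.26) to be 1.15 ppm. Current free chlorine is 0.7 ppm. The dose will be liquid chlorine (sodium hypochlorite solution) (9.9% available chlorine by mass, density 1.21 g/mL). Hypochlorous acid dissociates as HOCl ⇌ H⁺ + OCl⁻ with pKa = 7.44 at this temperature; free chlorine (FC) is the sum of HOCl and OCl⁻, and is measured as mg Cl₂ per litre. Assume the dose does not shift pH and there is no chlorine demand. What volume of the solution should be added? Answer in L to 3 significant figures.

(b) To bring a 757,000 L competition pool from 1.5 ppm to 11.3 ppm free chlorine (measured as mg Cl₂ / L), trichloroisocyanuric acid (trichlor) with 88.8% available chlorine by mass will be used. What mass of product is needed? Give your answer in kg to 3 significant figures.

(a) 6.69 L; (b) 8.35 kg

(a) [OCl⁻]/[HOCl] = 10^(pH − pKa) = 10^(7.26 − 7.44) = 0.6607; fraction as HOCl = 1/(1 + 0.6607) = 0.6022.
(a) Free chlorine required for 1.15 ppm HOCl: 1.15 / 0.6022 = 1.91 ppm.
(a) FC to add: 1.91 − 0.7 = 1.21 mg/L as Cl₂.
(a) Cl₂ equivalent: 1.21 mg/L × 662,000 L = 800.9 g.
(a) Product at 9.9% available Cl: 800.9 / 0.099 = 8090 g.
(a) Volume: 8090 g ÷ 1.21 g/mL = 6686 mL.

(b) Chlorine deficit: 11.3 − 1.5 = 9.8 ppm = 9.8 mg/L as Cl₂.
(b) Cl₂ equivalent needed: 9.8 mg/L × 757,000 L = 7,419,000 mg = 7419 g.
(b) Product at 88.8% available chlorine: 7419 / 0.888 = 8354 g.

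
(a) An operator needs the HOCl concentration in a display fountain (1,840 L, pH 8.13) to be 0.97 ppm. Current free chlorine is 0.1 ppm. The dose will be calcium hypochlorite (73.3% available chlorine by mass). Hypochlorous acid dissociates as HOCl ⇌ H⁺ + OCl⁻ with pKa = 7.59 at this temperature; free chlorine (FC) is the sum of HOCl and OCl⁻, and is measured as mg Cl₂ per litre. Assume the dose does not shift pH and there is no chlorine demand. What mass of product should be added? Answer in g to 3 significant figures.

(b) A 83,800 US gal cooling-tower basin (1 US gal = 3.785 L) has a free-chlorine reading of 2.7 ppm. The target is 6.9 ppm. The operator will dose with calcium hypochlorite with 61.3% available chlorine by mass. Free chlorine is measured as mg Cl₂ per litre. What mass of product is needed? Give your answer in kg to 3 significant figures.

(a) 10.6 g; (b) 2.17 kg

(a) [OCl⁻]/[HOCl] = 10^(pH − pKa) = 10^(8.13 − 7.59) = 3.467; fraction as HOCl = 1/(1 + 3.467) = 0.2238.
(a) Free chlorine required for 0.97 ppm HOCl: 0.97 / 0.2238 = 4.333 ppm.
(a) FC to add: 4.333 − 0.1 = 4.233 mg/L as Cl₂.
(a) Cl₂ equivalent: 4.233 mg/L × 1,840 L = 7.789 g.
(a) Product at 73.3% available Cl: 7.789 / 0.733 = 10.63 g.

(b) Volume: 83,800 US gal × 3.785 L/gal = 317,183 L.
(b) Chlorine deficit: 6.9 − 2.7 = 4.2 ppm = 4.2 mg/L as Cl₂.
(b) Cl₂ equivalent needed: 4.2 mg/L × 317,183 L = 1,332,000 mg = 1332 g.
(b) Product at 61.3% available chlorine: 1332 / 0.613 = 2173 g.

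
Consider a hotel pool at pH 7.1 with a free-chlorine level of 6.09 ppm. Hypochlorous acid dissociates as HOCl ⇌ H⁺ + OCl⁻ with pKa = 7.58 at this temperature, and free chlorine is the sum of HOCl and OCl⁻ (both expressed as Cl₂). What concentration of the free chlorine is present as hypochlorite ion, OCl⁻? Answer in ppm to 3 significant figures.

1.51 ppm

[OCl⁻]/[HOCl] = 10^(pH − pKa) = 10^(7.1 − 7.58) = 10^-0.48 = 0.3311.
Fraction as HOCl = 1 / (1 + 0.3311) = 0.7512.
OCl⁻ = (1 − 0.7512) × 6.09 ppm = 1.515 ppm.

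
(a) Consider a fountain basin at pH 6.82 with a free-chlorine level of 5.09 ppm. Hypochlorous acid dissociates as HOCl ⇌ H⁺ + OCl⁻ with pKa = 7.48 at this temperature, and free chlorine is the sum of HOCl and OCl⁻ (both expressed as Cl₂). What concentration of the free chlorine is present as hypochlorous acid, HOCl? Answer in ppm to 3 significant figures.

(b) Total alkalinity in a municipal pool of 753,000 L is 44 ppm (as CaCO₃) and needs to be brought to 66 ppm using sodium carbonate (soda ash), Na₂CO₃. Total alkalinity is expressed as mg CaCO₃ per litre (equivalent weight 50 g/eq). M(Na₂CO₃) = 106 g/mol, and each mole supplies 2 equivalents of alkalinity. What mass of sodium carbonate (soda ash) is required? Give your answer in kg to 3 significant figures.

(a) 4.18 ppm; (b) 17.6 kg

(a) [OCl⁻]/[HOCl] = 10^(pH − pKa) = 10^(6.82 − 7.48) = 10^-0.66 = 0.2188.
(a) Fraction as HOCl = 1 / (1 + 0.2188) = 0.8205.
(a) HOCl = 0.8205 × 5.09 ppm = 4.176 ppm.

(b) Alkalinity to add: (66 − 44) = 22 mg/L as CaCO₃ × 753,000 L = 16,570 g as CaCO₃.
(b) Equivalents: 16,570 g ÷ 50 g/eq = 331.3 eq.
(b) Each mole of Na₂CO₃ supplies 2 eq, so 331.3 / 2 = 165.7 mol.
(b) Mass: 165.7 mol × 106 g/mol = 17,560 g.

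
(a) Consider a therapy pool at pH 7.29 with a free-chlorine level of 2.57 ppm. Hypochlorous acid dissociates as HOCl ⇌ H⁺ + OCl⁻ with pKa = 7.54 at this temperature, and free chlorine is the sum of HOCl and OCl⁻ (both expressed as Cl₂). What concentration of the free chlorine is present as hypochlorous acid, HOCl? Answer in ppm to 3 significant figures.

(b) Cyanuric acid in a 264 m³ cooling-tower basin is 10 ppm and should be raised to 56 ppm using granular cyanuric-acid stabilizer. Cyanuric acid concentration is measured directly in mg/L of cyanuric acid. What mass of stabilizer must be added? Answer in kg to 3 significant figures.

(a) [OCl⁻]/[HOCl] = 10^(pH − pKa) = 10^(7.29 − 7.54) = 10^-0.25 = 0.5623.
(a) Fraction as HOCl = 1 / (1 + 0.5623) = 0.6401.
(a) HOCl = 0.6401 × 2.57 ppm = 1.645 ppm.

(b) Volume: 264 m³ = 264,000 L.
(b) CYA to add: (56 − 10) = 46 mg/L × 264,000 L = 12,140 g cyanuric acid.

(a) 1.64 ppm; (b) 12.1 kg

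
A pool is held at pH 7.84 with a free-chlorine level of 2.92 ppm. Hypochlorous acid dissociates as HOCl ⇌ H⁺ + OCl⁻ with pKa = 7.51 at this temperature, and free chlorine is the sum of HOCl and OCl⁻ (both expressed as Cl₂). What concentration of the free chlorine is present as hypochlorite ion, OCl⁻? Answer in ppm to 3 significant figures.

[OCl⁻]/[HOCl] = 10^(pH − pKa) = 10^(7.84 − 7.51) = 10^0.33 = 2.138.
Fraction as HOCl = 1 / (1 + 2.138) = 0.3187.
OCl⁻ = (1 − 0.3187) × 2.92 ppm = 1.989 ppm.

1.99 ppm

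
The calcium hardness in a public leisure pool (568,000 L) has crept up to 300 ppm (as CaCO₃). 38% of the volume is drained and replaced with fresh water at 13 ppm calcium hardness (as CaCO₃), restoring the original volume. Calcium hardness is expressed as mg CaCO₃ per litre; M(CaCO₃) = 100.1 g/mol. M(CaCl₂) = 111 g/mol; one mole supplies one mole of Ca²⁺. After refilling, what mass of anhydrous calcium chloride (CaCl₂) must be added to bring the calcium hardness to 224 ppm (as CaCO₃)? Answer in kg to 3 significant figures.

After draining 38% and refilling: 300 × 0.62 + 13 × 0.38 = 190.94 ppm.
Deficit to target: 224 − 190.94 = 33.06 mg/L.
As CaCO₃: 33.06 mg/L × 568,000 L = 18,780 g; ÷ 100.1 = 187.6 mol Ca²⁺.
Mass: 187.6 × 111 = 20,820 g.

20.8 kg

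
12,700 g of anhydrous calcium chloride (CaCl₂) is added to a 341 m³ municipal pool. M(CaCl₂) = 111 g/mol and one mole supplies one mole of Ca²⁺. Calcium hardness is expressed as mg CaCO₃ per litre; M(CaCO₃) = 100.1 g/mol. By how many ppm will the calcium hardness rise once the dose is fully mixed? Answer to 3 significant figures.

33.6 ppm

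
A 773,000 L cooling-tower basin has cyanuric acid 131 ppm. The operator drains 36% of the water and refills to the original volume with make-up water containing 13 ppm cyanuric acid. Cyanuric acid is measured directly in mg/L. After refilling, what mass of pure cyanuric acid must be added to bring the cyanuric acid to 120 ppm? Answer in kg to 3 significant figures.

After draining 36% and refilling: 131 × 0.64 + 13 × 0.36 = 88.52 ppm.
Deficit to target: 120 − 88.52 = 31.48 mg/L.
Mass: 31.48 mg/L × 773,000 L = 24,330 g cyanuric acid.

24.3 kg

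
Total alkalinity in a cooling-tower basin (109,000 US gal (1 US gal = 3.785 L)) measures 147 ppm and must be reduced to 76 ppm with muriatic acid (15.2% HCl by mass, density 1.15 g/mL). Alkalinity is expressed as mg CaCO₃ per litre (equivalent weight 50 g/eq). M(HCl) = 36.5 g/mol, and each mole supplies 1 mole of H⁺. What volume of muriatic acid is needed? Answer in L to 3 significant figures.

Volume: 109,000 US gal × 3.785 L/gal = 412,565 L.
Alkalinity to neutralize: (147 − 76) = 71 mg/L as CaCO₃ × 412,565 L = 29,290 g as CaCO₃.
Equivalents of H⁺ required: 29,290 ÷ 50 g/eq = 585.8 eq = 585.8 mol HCl.
Mass of HCl: 585.8 × 36.5 = 21,380 g.
Mass of 15.2% solution: 21,380 / 0.152 = 140,700 g.
Volume: 140,700 g ÷ 1.15 g/mL = 122,300 mL.

122 L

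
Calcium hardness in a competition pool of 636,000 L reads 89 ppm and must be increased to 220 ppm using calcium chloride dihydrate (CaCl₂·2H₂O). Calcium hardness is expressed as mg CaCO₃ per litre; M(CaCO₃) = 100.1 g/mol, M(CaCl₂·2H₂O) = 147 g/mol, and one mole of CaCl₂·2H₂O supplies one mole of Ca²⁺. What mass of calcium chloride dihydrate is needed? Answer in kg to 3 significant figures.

Hardness to add: (220 − 89) = 131 mg/L as CaCO₃ × 636,000 L = 83,320 g as CaCO₃.
Moles of Ca²⁺ (1 mol Ca²⁺ ≡ 1 mol CaCO₃): 83,320 / 100.1 g/mol = 832.3 mol.
Mass of CaCl₂·2H₂O: 832.3 × 147 = 122,400 g.

122 kg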